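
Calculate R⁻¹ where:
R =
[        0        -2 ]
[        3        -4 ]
det(R) = 6
R⁻¹ =
[     -2/3       1/3 ]
[     -1/2         0 ]

For a 2×2 matrix R = [[a, b], [c, d]] with det(R) ≠ 0, R⁻¹ = (1/det(R)) * [[d, -b], [-c, a]].
det(R) = (0)*(-4) - (-2)*(3) = 0 + 6 = 6.
R⁻¹ = (1/6) * [[-4, 2], [-3, 0]].
Dividing each entry by 6 and reducing:
R⁻¹ =
[     -2/3       1/3 ]
[     -1/2         0 ]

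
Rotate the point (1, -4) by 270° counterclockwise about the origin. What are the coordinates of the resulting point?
(-4, -1)

Rotation matrix R(θ) = [[cos θ, -sin θ], [sin θ, cos θ]]; for θ = 270°:
R = [[0, 1], [-1, 0]]
Result: R × [1, -4]ᵀ = [0·1 + (1)·-4, -1·1 + (0)·-4]ᵀ = (-4, -1)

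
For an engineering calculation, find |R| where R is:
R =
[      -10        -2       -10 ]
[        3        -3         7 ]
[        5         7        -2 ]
det(R) = -12

Expand along row 0 (cofactor expansion): det(R) = a*(e*i - f*h) - b*(d*i - f*g) + c*(d*h - e*g), where the 3×3 is [[a, b, c], [d, e, f], [g, h, i]].
Minor M_00 = (-3)*(-2) - (7)*(7) = 6 - 49 = -43.
Minor M_01 = (3)*(-2) - (7)*(5) = -6 - 35 = -41.
Minor M_02 = (3)*(7) - (-3)*(5) = 21 + 15 = 36.
det(R) = (-10)*(-43) - (-2)*(-41) + (-10)*(36) = 430 - 82 - 360 = -12.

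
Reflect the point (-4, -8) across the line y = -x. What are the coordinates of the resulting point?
(8, 4)

Reflection across line y = -x: (-4, -8) → (8, 4)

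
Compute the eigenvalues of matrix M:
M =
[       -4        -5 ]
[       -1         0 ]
λ = -5, 1

Solve det(M - λI) = 0. For a 2×2 matrix the characteristic equation is λ² - (trace)λ + det = 0.
trace(M) = a + d = -4 + 0 = -4.
det(M) = a*d - b*c = (-4)*(0) - (-5)*(-1) = 0 - 5 = -5.
Characteristic equation: λ² - (-4)λ + (-5) = 0.
Discriminant = (-4)² - 4*(-5) = 16 + 20 = 36.
λ = (-4 ± √36) / 2 = (-4 ± 6) / 2 = -5, 1.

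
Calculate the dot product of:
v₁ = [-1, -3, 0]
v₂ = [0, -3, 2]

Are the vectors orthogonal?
9, No

The dot product is the sum of products of corresponding components.
v₁·v₂ = (-1)*(0) + (-3)*(-3) + (0)*(2) = 0 + 9 + 0 = 9.
Two vectors are orthogonal iff their dot product is 0; here the dot product is 9, so the vectors are not orthogonal.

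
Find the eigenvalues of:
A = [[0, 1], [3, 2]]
λ = -1, 3

Solve det(A - λI) = 0. For a 2×2 matrix this is λ² - (trace)λ + det = 0.
trace(A) = 0 + 2 = 2.
det(A) = (0)*(2) - (1)*(3) = 0 - 3 = -3.
Characteristic equation: λ² - (2)λ + (-3) = 0.
Discriminant: (2)² - 4*(-3) = 4 + 12 = 16.
Roots: λ = (2 ± √16) / 2 = -1, 3.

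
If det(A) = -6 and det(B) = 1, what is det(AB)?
-6

Use the multiplicative property of determinants: det(AB) = det(A)*det(B).
det(AB) = (-6)*(1) = -6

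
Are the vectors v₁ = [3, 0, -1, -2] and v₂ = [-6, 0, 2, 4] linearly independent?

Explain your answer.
No, linearly dependent (v₂ = -2·v₁)

Check whether there is a scalar k with v₂ = k·v₁.
Comparing components, k = -2 satisfies -2·[3, 0, -1, -2] = [-6, 0, 2, 4].
Since v₂ is a scalar multiple of v₁, the two vectors are linearly dependent.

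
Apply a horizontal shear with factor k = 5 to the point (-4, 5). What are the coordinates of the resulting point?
(21, 5)

Shear matrix for horizontal shear with factor k = 5:
[[1, 5], [0, 1]]
Result: (-4, 5) → (21, 5)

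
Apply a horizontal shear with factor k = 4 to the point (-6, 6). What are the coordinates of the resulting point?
(18, 6)

Shear matrix for horizontal shear with factor k = 4:
[[1, 4], [0, 1]]
Result: (-6, 6) → (18, 6)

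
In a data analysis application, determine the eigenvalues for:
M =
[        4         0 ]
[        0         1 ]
λ = 1, 4

Solve det(M - λI) = 0. For a 2×2 matrix the characteristic equation is λ² - (trace)λ + det = 0.
trace(M) = a + d = 4 + 1 = 5.
det(M) = a*d - b*c = (4)*(1) - (0)*(0) = 4 - 0 = 4.
Characteristic equation: λ² - (5)λ + (4) = 0.
Discriminant = (5)² - 4*(4) = 25 - 16 = 9.
λ = (5 ± √9) / 2 = (5 ± 3) / 2 = 1, 4.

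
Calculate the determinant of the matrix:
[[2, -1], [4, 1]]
6

For a 2×2 matrix [[a, b], [c, d]], det = ad - bc
det = (2)(1) - (-1)(4) = 2 - -4 = 6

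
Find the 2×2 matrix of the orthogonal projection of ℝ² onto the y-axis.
[[0, 0], [0, 1]]

The orthogonal projection onto the line spanned by a nonzero vector u = (a, b) has matrix P = (u uᵀ) / (uᵀ u) = (1/(a² + b²)) · [[a², ab], [ab, b²]].
Here u = (0, 1), so a² + b² = 0 + 1 = 1.
P = (1/1) · [[0, 0], [0, 1]] = [[0, 0], [0, 1]].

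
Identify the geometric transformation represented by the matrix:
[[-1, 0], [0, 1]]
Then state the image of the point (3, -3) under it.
reflection across the y-axis; image of (3, -3) is (-3, -3)

This is a symmetric orthogonal matrix with determinant -1, which characterizes a reflection in ℝ².
The matrix [[-1, 0], [0, 1]] represents: reflection across the y-axis.
Applying it to (3, -3): [-1·3 + 0·-3, 0·3 + 1·-3] = (-3, -3).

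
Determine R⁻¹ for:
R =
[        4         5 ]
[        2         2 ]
det(R) = -2
R⁻¹ =
[       -1       5/2 ]
[        1        -2 ]

For a 2×2 matrix R = [[a, b], [c, d]] with det(R) ≠ 0, R⁻¹ = (1/det(R)) * [[d, -b], [-c, a]].
det(R) = (4)*(2) - (5)*(2) = 8 - 10 = -2.
R⁻¹ = (1/-2) * [[2, -5], [-2, 4]].
Dividing each entry by -2 and reducing:
R⁻¹ =
[       -1       5/2 ]
[        1        -2 ]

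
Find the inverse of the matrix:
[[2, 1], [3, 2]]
[[2, -1], [-3, 2]]

For [[a,b],[c,d]], inverse = (1/det)·[[d,-b],[-c,a]]
det = 2·2 - 1·3 = 1
Inverse = (1/1)·[[2, -1], [-3, 2]]
        = [[2, -1], [-3, 2]]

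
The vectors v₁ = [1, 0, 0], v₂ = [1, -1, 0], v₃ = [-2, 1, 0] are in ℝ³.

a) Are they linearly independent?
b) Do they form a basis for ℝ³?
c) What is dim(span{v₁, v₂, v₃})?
Not independent, not a basis, dim(span) = 2

Check whether v₃ can be written as a linear combination of v₁ and v₂.
v₃ = (-1)·v₁ + (-1)·v₂ = [-2, 1, 0], so the three vectors are linearly dependent.
Thus they do not form a basis for ℝ³, and dim(span{v₁, v₂, v₃}) = 2 (spanned by v₁ and v₂).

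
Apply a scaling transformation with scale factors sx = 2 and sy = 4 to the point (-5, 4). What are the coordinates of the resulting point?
(-10, 16)

Scaling matrix:
[[2, 0], [0, 4]]
Result: (-5 × 2, 4 × 4) = (-10, 16)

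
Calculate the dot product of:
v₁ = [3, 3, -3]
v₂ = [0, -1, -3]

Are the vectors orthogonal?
6, No

The dot product is the sum of products of corresponding components.
v₁·v₂ = (3)*(0) + (3)*(-1) + (-3)*(-3) = 0 - 3 + 9 = 6.
Two vectors are orthogonal iff their dot product is 0; here the dot product is 6, so the vectors are not orthogonal.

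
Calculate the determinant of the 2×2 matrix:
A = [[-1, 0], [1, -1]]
1

For A = [[a, b], [c, d]], det(A) = a*d - b*c.
det(A) = (-1)*(-1) - (0)*(1) = 1 - 0 = 1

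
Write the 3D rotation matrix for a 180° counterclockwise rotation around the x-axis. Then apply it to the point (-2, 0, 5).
R = [[1, 0, 0], [0, -1, 0], [0, 0, -1]]; R·(-2, 0, 5) = (-2, 0, -5)

Rotation matrix for 180° around x-axis:
cos(180°) = -1, sin(180°) = 0
R = [[1, 0, 0], [0, -1, 0], [0, 0, -1]]
Apply to (-2, 0, 5): R·[-2, 0, 5]ᵀ = (-2, 0, -5)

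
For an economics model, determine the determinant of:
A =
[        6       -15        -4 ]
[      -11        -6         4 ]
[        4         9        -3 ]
det(A) = 447

Expand along row 0 (cofactor expansion): det(A) = a*(e*i - f*h) - b*(d*i - f*g) + c*(d*h - e*g), where the 3×3 is [[a, b, c], [d, e, f], [g, h, i]].
Minor M_00 = (-6)*(-3) - (4)*(9) = 18 - 36 = -18.
Minor M_01 = (-11)*(-3) - (4)*(4) = 33 - 16 = 17.
Minor M_02 = (-11)*(9) - (-6)*(4) = -99 + 24 = -75.
det(A) = (6)*(-18) - (-15)*(17) + (-4)*(-75) = -108 + 255 + 300 = 447.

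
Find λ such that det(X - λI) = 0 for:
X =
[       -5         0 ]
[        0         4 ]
λ = -5, 4

Solve det(X - λI) = 0. For a 2×2 matrix the characteristic equation is λ² - (trace)λ + det = 0.
trace(X) = a + d = -5 + 4 = -1.
det(X) = a*d - b*c = (-5)*(4) - (0)*(0) = -20 - 0 = -20.
Characteristic equation: λ² - (-1)λ + (-20) = 0.
Discriminant = (-1)² - 4*(-20) = 1 + 80 = 81.
λ = (-1 ± √81) / 2 = (-1 ± 9) / 2 = -5, 4.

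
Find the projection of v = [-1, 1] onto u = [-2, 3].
[-10/13, 15/13]

The projection of v onto u is proj_u(v) = ((v·u) / (u·u)) · u.
v·u = (-1)*(-2) + (1)*(3) = 5.
u·u = (-2)*(-2) + (3)*(3) = 13.
coefficient = 5 / 13 = 5/13.
proj_u(v) = 5/13 · [-2, 3] = [-10/13, 15/13].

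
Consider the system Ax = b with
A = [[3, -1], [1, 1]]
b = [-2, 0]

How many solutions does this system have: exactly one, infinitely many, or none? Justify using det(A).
Exactly one solution

Compute det(A) = (3)*(1) - (-1)*(1) = 4.
Because det(A) ≠ 0, A is invertible and Ax = b has a unique solution for every b (here x = A⁻¹ b).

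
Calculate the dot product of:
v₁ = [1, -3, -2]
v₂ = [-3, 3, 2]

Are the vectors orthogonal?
-16, No

The dot product is the sum of products of corresponding components.
v₁·v₂ = (1)*(-3) + (-3)*(3) + (-2)*(2) = -3 - 9 - 4 = -16.
Two vectors are orthogonal iff their dot product is 0; here the dot product is -16, so the vectors are not orthogonal.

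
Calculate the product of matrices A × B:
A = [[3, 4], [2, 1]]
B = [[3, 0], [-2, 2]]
[[1, 8], [4, 2]]

Matrix multiplication:
C[0][0] = 3×3 + 4×-2 = 1
C[0][1] = 3×0 + 4×2 = 8
C[1][0] = 2×3 + 1×-2 = 4
C[1][1] = 2×0 + 1×2 = 2
Result: [[1, 8], [4, 2]]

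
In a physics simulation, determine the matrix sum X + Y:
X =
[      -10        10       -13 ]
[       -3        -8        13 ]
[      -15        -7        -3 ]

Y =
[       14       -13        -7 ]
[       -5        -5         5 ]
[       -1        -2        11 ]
X + Y =
[        4        -3       -20 ]
[       -8       -13        18 ]
[      -16        -9         8 ]

Matrix addition is elementwise: (X+Y)[i][j] = X[i][j] + Y[i][j].
  (X+Y)[0][0] = (-10) + (14) = 4
  (X+Y)[0][1] = (10) + (-13) = -3
  (X+Y)[0][2] = (-13) + (-7) = -20
  (X+Y)[1][0] = (-3) + (-5) = -8
  (X+Y)[1][1] = (-8) + (-5) = -13
  (X+Y)[1][2] = (13) + (5) = 18
  (X+Y)[2][0] = (-15) + (-1) = -16
  (X+Y)[2][1] = (-7) + (-2) = -9
  (X+Y)[2][2] = (-3) + (11) = 8
X + Y =
[        4        -3       -20 ]
[       -8       -13        18 ]
[      -16        -9         8 ]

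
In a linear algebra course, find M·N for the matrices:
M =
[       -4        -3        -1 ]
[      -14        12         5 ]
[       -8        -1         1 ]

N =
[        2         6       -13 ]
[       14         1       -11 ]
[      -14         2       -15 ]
MN =
[      -36       -29       100 ]
[       70       -62       -25 ]
[      -44       -47       100 ]

Matrix multiplication: (MN)[i][j] = sum over k of M[i][k] * N[k][j].
  (MN)[0][0] = (-4)*(2) + (-3)*(14) + (-1)*(-14) = -36
  (MN)[0][1] = (-4)*(6) + (-3)*(1) + (-1)*(2) = -29
  (MN)[0][2] = (-4)*(-13) + (-3)*(-11) + (-1)*(-15) = 100
  (MN)[1][0] = (-14)*(2) + (12)*(14) + (5)*(-14) = 70
  (MN)[1][1] = (-14)*(6) + (12)*(1) + (5)*(2) = -62
  (MN)[1][2] = (-14)*(-13) + (12)*(-11) + (5)*(-15) = -25
  (MN)[2][0] = (-8)*(2) + (-1)*(14) + (1)*(-14) = -44
  (MN)[2][1] = (-8)*(6) + (-1)*(1) + (1)*(2) = -47
  (MN)[2][2] = (-8)*(-13) + (-1)*(-11) + (1)*(-15) = 100
MN =
[      -36       -29       100 ]
[       70       -62       -25 ]
[      -44       -47       100 ]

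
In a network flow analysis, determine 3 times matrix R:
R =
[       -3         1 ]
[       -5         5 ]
3R =
[       -9         3 ]
[      -15        15 ]

Scalar multiplication is elementwise: (3R)[i][j] = 3 * R[i][j].
  (3R)[0][0] = 3 * (-3) = -9
  (3R)[0][1] = 3 * (1) = 3
  (3R)[1][0] = 3 * (-5) = -15
  (3R)[1][1] = 3 * (5) = 15
3R =
[       -9         3 ]
[      -15        15 ]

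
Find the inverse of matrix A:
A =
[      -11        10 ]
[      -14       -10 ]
det(A) = 250
A⁻¹ =
[    -1/25     -1/25 ]
[    7/125   -11/250 ]

For a 2×2 matrix A = [[a, b], [c, d]] with det(A) ≠ 0, A⁻¹ = (1/det(A)) * [[d, -b], [-c, a]].
det(A) = (-11)*(-10) - (10)*(-14) = 110 + 140 = 250.
A⁻¹ = (1/250) * [[-10, -10], [14, -11]].
Dividing each entry by 250 and reducing:
A⁻¹ =
[    -1/25     -1/25 ]
[    7/125   -11/250 ]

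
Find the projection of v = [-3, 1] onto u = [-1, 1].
[-2, 2]

The projection of v onto u is proj_u(v) = ((v·u) / (u·u)) · u.
v·u = (-3)*(-1) + (1)*(1) = 4.
u·u = (-1)*(-1) + (1)*(1) = 2.
coefficient = 4 / 2 = 2.
proj_u(v) = 2 · [-1, 1] = [-2, 2].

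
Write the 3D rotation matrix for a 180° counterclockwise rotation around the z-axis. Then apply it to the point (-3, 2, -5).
R = [[-1, 0, 0], [0, -1, 0], [0, 0, 1]]; R·(-3, 2, -5) = (3, -2, -5)

Rotation matrix for 180° around z-axis:
cos(180°) = -1, sin(180°) = 0
R = [[-1, 0, 0], [0, -1, 0], [0, 0, 1]]
Apply to (-3, 2, -5): R·[-3, 2, -5]ᵀ = (3, -2, -5)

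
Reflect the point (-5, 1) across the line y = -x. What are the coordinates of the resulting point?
(-1, 5)

Reflection across line y = -x: (-5, 1) → (-1, 5)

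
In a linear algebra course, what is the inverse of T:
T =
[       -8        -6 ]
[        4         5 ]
det(T) = -16
T⁻¹ =
[    -5/16      -3/8 ]
[      1/4       1/2 ]

For a 2×2 matrix T = [[a, b], [c, d]] with det(T) ≠ 0, T⁻¹ = (1/det(T)) * [[d, -b], [-c, a]].
det(T) = (-8)*(5) - (-6)*(4) = -40 + 24 = -16.
T⁻¹ = (1/-16) * [[5, 6], [-4, -8]].
Dividing each entry by -16 and reducing:
T⁻¹ =
[    -5/16      -3/8 ]
[      1/4       1/2 ]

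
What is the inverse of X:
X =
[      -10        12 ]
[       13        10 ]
det(X) = -256
X⁻¹ =
[   -5/128      3/64 ]
[   13/256     5/128 ]

For a 2×2 matrix X = [[a, b], [c, d]] with det(X) ≠ 0, X⁻¹ = (1/det(X)) * [[d, -b], [-c, a]].
det(X) = (-10)*(10) - (12)*(13) = -100 - 156 = -256.
X⁻¹ = (1/-256) * [[10, -12], [-13, -10]].
Dividing each entry by -256 and reducing:
X⁻¹ =
[   -5/128      3/64 ]
[   13/256     5/128 ]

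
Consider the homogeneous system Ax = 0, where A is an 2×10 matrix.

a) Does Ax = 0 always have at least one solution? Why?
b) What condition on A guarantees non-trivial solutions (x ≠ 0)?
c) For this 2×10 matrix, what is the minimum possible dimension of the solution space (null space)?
a) Yes, x = 0 is always a solution. b) When A has linearly dependent columns (rank < n). c) Minimum nullity = 8.

a) x = 0 satisfies A·0 = 0, so the zero vector is always a solution.
b) Non-trivial solutions exist iff the columns of A are linearly dependent, equivalently rank(A) < n (the number of columns).
c) By rank-nullity, rank(A) + nullity(A) = n = 10. Since A has only 2 rows, rank(A) ≤ 2, so nullity(A) ≥ 10 - 2 = 8.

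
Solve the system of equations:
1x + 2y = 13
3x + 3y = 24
x = 3, y = 5

Use elimination (row reduction):
Equation 1: 1x + 2y = 13.
Equation 2: 3x + 3y = 24.
Multiply Eq1 by 3 and Eq2 by 1: 3x + 6y = 39;  3x + 3y = 24.
Subtract: (-3)y = -15, so y = 5.
Back-substitute into Eq1: 1x + 2*(5) = 13, so x = 3.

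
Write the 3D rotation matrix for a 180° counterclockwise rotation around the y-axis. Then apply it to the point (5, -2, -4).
R = [[-1, 0, 0], [0, 1, 0], [0, 0, -1]]; R·(5, -2, -4) = (-5, -2, 4)

Rotation matrix for 180° around y-axis:
cos(180°) = -1, sin(180°) = 0
R = [[-1, 0, 0], [0, 1, 0], [0, 0, -1]]
Apply to (5, -2, -4): R·[5, -2, -4]ᵀ = (-5, -2, 4)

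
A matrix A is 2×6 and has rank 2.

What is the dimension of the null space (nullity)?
4

The rank-nullity theorem for an m×n matrix states:
rank(A) + nullity(A) = n (the number of columns).
Here n = 6 and rank(A) = 2, so nullity(A) = 6 - 2 = 4.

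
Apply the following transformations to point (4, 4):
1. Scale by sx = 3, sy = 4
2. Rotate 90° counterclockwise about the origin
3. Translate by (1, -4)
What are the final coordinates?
(-15, 8)

Step 1: Scale → (12, 16)
Step 2: Rotate 90° → (-16, 12)
Step 3: Translate → (-15, 8)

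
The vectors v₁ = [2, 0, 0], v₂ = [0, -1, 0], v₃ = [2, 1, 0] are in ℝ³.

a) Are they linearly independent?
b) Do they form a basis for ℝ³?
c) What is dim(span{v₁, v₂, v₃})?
Not independent, not a basis, dim(span) = 2

Check whether v₃ can be written as a linear combination of v₁ and v₂.
v₃ = (1)·v₁ + (-1)·v₂ = [2, 1, 0], so the three vectors are linearly dependent.
Thus they do not form a basis for ℝ³, and dim(span{v₁, v₂, v₃}) = 2 (spanned by v₁ and v₂).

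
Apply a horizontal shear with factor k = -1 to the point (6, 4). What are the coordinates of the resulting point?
(2, 4)

Shear matrix for horizontal shear with factor k = -1:
[[1, -1], [0, 1]]
Result: (6, 4) → (2, 4)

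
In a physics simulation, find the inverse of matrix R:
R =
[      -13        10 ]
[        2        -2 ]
det(R) = 6
R⁻¹ =
[     -1/3      -5/3 ]
[     -1/3     -13/6 ]

For a 2×2 matrix R = [[a, b], [c, d]] with det(R) ≠ 0, R⁻¹ = (1/det(R)) * [[d, -b], [-c, a]].
det(R) = (-13)*(-2) - (10)*(2) = 26 - 20 = 6.
R⁻¹ = (1/6) * [[-2, -10], [-2, -13]].
Dividing each entry by 6 and reducing:
R⁻¹ =
[     -1/3      -5/3 ]
[     -1/3     -13/6 ]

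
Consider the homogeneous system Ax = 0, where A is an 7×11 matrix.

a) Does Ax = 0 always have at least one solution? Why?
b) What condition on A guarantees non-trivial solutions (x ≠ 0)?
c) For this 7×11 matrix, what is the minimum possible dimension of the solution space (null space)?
a) Yes, x = 0 is always a solution. b) When A has linearly dependent columns (rank < n). c) Minimum nullity = 4.

a) x = 0 satisfies A·0 = 0, so the zero vector is always a solution.
b) Non-trivial solutions exist iff the columns of A are linearly dependent, equivalently rank(A) < n (the number of columns).
c) By rank-nullity, rank(A) + nullity(A) = n = 11. Since A has only 7 rows, rank(A) ≤ 7, so nullity(A) ≥ 11 - 7 = 4.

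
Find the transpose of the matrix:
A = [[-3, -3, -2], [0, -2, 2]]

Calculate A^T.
[[-3, 0], [-3, -2], [-2, 2]]

The transpose sends entry (i,j) to (j,i); rows become columns.
Row 0 of A: [-3, -3, -2] -> column 0 of A^T.
Row 1 of A: [0, -2, 2] -> column 1 of A^T.
A^T = [[-3, 0], [-3, -2], [-2, 2]]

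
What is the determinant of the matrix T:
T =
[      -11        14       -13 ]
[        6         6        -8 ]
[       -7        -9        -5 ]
det(T) = 2482

Expand along row 0 (cofactor expansion): det(T) = a*(e*i - f*h) - b*(d*i - f*g) + c*(d*h - e*g), where the 3×3 is [[a, b, c], [d, e, f], [g, h, i]].
Minor M_00 = (6)*(-5) - (-8)*(-9) = -30 - 72 = -102.
Minor M_01 = (6)*(-5) - (-8)*(-7) = -30 - 56 = -86.
Minor M_02 = (6)*(-9) - (6)*(-7) = -54 + 42 = -12.
det(T) = (-11)*(-102) - (14)*(-86) + (-13)*(-12) = 1122 + 1204 + 156 = 2482.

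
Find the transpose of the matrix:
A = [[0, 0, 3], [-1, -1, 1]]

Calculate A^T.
[[0, -1], [0, -1], [3, 1]]

The transpose sends entry (i,j) to (j,i); rows become columns.
Row 0 of A: [0, 0, 3] -> column 0 of A^T.
Row 1 of A: [-1, -1, 1] -> column 1 of A^T.
A^T = [[0, -1], [0, -1], [3, 1]]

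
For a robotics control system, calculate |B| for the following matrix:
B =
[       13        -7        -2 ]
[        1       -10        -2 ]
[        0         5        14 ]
det(B) = -1602

Expand along row 0 (cofactor expansion): det(B) = a*(e*i - f*h) - b*(d*i - f*g) + c*(d*h - e*g), where the 3×3 is [[a, b, c], [d, e, f], [g, h, i]].
Minor M_00 = (-10)*(14) - (-2)*(5) = -140 + 10 = -130.
Minor M_01 = (1)*(14) - (-2)*(0) = 14 - 0 = 14.
Minor M_02 = (1)*(5) - (-10)*(0) = 5 - 0 = 5.
det(B) = (13)*(-130) - (-7)*(14) + (-2)*(5) = -1690 + 98 - 10 = -1602.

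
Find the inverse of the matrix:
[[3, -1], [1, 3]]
[[3/10, 1/10], [-1/10, 3/10]]

For [[a,b],[c,d]], inverse = (1/det)·[[d,-b],[-c,a]]
det = 3·3 - -1·1 = 10
Inverse = (1/10)·[[3, 1], [-1, 3]]
        = [[3/10, 1/10], [-1/10, 3/10]]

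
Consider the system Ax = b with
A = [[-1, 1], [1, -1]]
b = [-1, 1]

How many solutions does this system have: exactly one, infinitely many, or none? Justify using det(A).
Infinitely many solutions

det(A) = (-1)*(-1) - (1)*(1) = 0, so A is singular (column 2 is -1 times column 1).
b = [-1, 1] = 1 * column 1 of A, so b lies in the column space of A.
A singular matrix whose right-hand side is in its column space gives a 1-parameter family of solutions — infinitely many.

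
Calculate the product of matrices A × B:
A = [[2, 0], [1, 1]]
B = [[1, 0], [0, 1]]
[[2, 0], [1, 1]]

Matrix multiplication:
C[0][0] = 2×1 + 0×0 = 2
C[0][1] = 2×0 + 0×1 = 0
C[1][0] = 1×1 + 1×0 = 1
C[1][1] = 1×0 + 1×1 = 1
Result: [[2, 0], [1, 1]]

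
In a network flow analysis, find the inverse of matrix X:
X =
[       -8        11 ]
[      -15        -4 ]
det(X) = 197
X⁻¹ =
[   -4/197   -11/197 ]
[   15/197    -8/197 ]

For a 2×2 matrix X = [[a, b], [c, d]] with det(X) ≠ 0, X⁻¹ = (1/det(X)) * [[d, -b], [-c, a]].
det(X) = (-8)*(-4) - (11)*(-15) = 32 + 165 = 197.
X⁻¹ = (1/197) * [[-4, -11], [15, -8]].
Dividing each entry by 197 and reducing:
X⁻¹ =
[   -4/197   -11/197 ]
[   15/197    -8/197 ]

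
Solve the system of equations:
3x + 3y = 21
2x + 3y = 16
x = 5, y = 2

Use elimination (row reduction):
Equation 1: 3x + 3y = 21.
Equation 2: 2x + 3y = 16.
Multiply Eq1 by 2 and Eq2 by 3: 6x + 6y = 42;  6x + 9y = 48.
Subtract: (3)y = 6, so y = 2.
Back-substitute into Eq1: 3x + 3*(2) = 21, so x = 5.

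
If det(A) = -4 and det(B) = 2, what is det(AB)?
-8

Use the multiplicative property of determinants: det(AB) = det(A)*det(B).
det(AB) = (-4)*(2) = -8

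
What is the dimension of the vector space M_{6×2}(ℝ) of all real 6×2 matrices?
Dimension = 12

A real 6×2 matrix is determined by its 6·2 = 12 independent entries.
A standard basis is {E_ij : 1 ≤ i ≤ 6, 1 ≤ j ≤ 2}, where E_ij has a 1 in position (i, j) and 0 elsewhere — there are 12 such matrices, and they are linearly independent and span M_{6×2}(ℝ).
Therefore dim(M_{6×2}(ℝ)) = 12.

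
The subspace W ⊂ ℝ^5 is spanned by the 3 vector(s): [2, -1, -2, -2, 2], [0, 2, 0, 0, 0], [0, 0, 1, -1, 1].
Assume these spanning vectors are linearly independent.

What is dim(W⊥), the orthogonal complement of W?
dim(W⊥) = 2

For any subspace W of ℝ^n, dim(W) + dim(W⊥) = n (the whole-space dimension).
Here the given 3 vectors are linearly independent, so dim(W) = 3.
Thus dim(W⊥) = n - dim(W) = 5 - 3 = 2.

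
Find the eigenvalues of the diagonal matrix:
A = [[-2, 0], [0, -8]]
λ₁ = -2, λ₂ = -8

The characteristic polynomial of A is det(A - λI) = (-2 - λ)(-8 - λ) = 0.
The roots are λ = -2 and λ = -8, so the eigenvalues are the diagonal entries.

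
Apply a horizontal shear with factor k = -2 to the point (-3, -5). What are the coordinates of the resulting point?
(7, -5)

Shear matrix for horizontal shear with factor k = -2:
[[1, -2], [0, 1]]
Result: (-3, -5) → (7, -5)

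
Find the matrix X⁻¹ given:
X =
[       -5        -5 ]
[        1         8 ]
det(X) = -35
X⁻¹ =
[    -8/35      -1/7 ]
[     1/35       1/7 ]

For a 2×2 matrix X = [[a, b], [c, d]] with det(X) ≠ 0, X⁻¹ = (1/det(X)) * [[d, -b], [-c, a]].
det(X) = (-5)*(8) - (-5)*(1) = -40 + 5 = -35.
X⁻¹ = (1/-35) * [[8, 5], [-1, -5]].
Dividing each entry by -35 and reducing:
X⁻¹ =
[    -8/35      -1/7 ]
[     1/35       1/7 ]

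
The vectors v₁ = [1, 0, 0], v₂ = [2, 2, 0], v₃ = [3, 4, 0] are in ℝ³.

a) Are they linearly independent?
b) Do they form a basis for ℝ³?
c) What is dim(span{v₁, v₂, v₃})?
Not independent, not a basis, dim(span) = 2

Check whether v₃ can be written as a linear combination of v₁ and v₂.
v₃ = (-1)·v₁ + (2)·v₂ = [3, 4, 0], so the three vectors are linearly dependent.
Thus they do not form a basis for ℝ³, and dim(span{v₁, v₂, v₃}) = 2 (spanned by v₁ and v₂).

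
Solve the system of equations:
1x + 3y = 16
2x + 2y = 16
x = 4, y = 4

Use elimination (row reduction):
Equation 1: 1x + 3y = 16.
Equation 2: 2x + 2y = 16.
Multiply Eq1 by 2 and Eq2 by 1: 2x + 6y = 32;  2x + 2y = 16.
Subtract: (-4)y = -16, so y = 4.
Back-substitute into Eq1: 1x + 3*(4) = 16, so x = 4.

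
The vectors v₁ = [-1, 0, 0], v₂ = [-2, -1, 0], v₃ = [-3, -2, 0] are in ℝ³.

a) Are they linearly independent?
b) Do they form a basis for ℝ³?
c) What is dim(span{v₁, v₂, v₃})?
Not independent, not a basis, dim(span) = 2

Check whether v₃ can be written as a linear combination of v₁ and v₂.
v₃ = (-1)·v₁ + (2)·v₂ = [-3, -2, 0], so the three vectors are linearly dependent.
Thus they do not form a basis for ℝ³, and dim(span{v₁, v₂, v₃}) = 2 (spanned by v₁ and v₂).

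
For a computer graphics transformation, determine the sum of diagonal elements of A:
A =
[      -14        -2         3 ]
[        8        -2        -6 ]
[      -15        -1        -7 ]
tr(A) = -14 - 2 - 7 = -23

The trace of a square matrix is the sum of its diagonal entries.
Diagonal entries of A: A[0][0] = -14, A[1][1] = -2, A[2][2] = -7.
tr(A) = -14 - 2 - 7 = -23.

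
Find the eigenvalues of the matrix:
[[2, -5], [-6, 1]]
λ = -4 and λ = 7

Characteristic equation: det(A - λI) = 0
λ² - (trace)λ + (det) = 0
λ² - (3)λ + (-28) = 0
λ² - 3λ - 28 = 0
Solving: λ = -4, 7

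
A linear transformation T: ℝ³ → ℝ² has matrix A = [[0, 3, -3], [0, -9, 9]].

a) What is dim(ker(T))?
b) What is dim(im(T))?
dim(ker) = 2, dim(im) = 1

Observe that row 2 = -3 × row 1 (so the rows are linearly dependent).
Thus rank(A) = 1 (only one linearly independent row).
dim(im(T)) = rank(A) = 1.
By the rank-nullity theorem applied to T: ℝ³ → ℝ², rank(A) + nullity(A) = 3 (the domain dimension), so dim(ker(T)) = 3 - 1 = 2.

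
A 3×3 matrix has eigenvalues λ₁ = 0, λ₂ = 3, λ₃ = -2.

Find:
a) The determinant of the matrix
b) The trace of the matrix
det = 0, trace = 1

Two standard eigenvalue identities:
- det(A) equals the product of the eigenvalues (counted with multiplicity).
- trace(A) equals the sum of the eigenvalues.
det(A) = (0)*(3)*(-2) = 0.
trace(A) = 0 + 3 - 2 = 1.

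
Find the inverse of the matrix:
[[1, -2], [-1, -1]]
[[1/3, -2/3], [-1/3, -1/3]]

For [[a,b],[c,d]], inverse = (1/det)·[[d,-b],[-c,a]]
det = 1·-1 - -2·-1 = -3
Inverse = (1/-3)·[[-1, 2], [1, 1]]
        = [[1/3, -2/3], [-1/3, -1/3]]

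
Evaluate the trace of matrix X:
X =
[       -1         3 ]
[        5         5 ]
tr(X) = -1 + 5 = 4

The trace of a square matrix is the sum of its diagonal entries.
Diagonal entries of X: X[0][0] = -1, X[1][1] = 5.
tr(X) = -1 + 5 = 4.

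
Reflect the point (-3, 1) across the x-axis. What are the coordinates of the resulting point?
(-3, -1)

Reflection across x-axis: (-3, 1) → (-3, -1)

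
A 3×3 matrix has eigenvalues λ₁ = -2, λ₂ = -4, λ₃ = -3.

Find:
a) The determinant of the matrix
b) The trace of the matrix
det = -24, trace = -9

Two standard eigenvalue identities:
- det(A) equals the product of the eigenvalues (counted with multiplicity).
- trace(A) equals the sum of the eigenvalues.
det(A) = (-2)*(-4)*(-3) = -24.
trace(A) = -2 - 4 - 3 = -9.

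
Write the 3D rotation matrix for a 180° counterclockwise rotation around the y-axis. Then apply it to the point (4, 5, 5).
R = [[-1, 0, 0], [0, 1, 0], [0, 0, -1]]; R·(4, 5, 5) = (-4, 5, -5)

Rotation matrix for 180° around y-axis:
cos(180°) = -1, sin(180°) = 0
R = [[-1, 0, 0], [0, 1, 0], [0, 0, -1]]
Apply to (4, 5, 5): R·[4, 5, 5]ᵀ = (-4, 5, -5)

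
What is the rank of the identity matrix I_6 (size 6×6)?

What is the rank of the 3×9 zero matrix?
rank(I_6) = 6, rank(0) = 0

The identity I_6 has 6 columns that are the standard basis vectors e_1, …, e_6. These are linearly independent, so all 6 columns are pivots and rank(I_6) = 6.
The 3×9 zero matrix has every entry zero, so every row is the zero row and there are no pivots; rank(0) = 0.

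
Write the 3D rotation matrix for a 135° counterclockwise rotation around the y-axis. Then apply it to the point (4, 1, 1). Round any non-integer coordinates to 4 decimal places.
R = [[-√2/2, 0, √2/2], [0, 1, 0], [-√2/2, 0, -√2/2]]; R·(4, 1, 1) = (-2.1213, 1.0000, -3.5355)

Rotation matrix for 135° around y-axis:
cos(135°) = -√2/2, sin(135°) = √2/2
R = [[-√2/2, 0, √2/2], [0, 1, 0], [-√2/2, 0, -√2/2]]
Apply to (4, 1, 1): R·[4, 1, 1]ᵀ = (-2.1213, 1.0000, -3.5355)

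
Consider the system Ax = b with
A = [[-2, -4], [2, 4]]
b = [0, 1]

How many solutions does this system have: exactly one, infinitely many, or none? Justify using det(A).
No solution

det(A) = (-2)*(4) - (-4)*(2) = 0, so A is singular.
The column space of A is span(column 1) = span([-2, 2]).
b = [0, 1] is not a scalar multiple of column 1, so b ∉ column space and the system is inconsistent — no solution.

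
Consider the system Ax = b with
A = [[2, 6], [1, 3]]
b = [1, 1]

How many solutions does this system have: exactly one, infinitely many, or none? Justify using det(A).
No solution

det(A) = (2)*(3) - (6)*(1) = 0, so A is singular.
The column space of A is span(column 1) = span([2, 1]).
b = [1, 1] is not a scalar multiple of column 1, so b ∉ column space and the system is inconsistent — no solution.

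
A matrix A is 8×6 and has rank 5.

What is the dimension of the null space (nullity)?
1

The rank-nullity theorem for an m×n matrix states:
rank(A) + nullity(A) = n (the number of columns).
Here n = 6 and rank(A) = 5, so nullity(A) = 6 - 5 = 1.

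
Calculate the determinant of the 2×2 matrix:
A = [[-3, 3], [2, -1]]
-3

For A = [[a, b], [c, d]], det(A) = a*d - b*c.
det(A) = (-3)*(-1) - (3)*(2) = 3 - 6 = -3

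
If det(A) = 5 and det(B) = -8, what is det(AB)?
-40

Use the multiplicative property of determinants: det(AB) = det(A)*det(B).
det(AB) = (5)*(-8) = -40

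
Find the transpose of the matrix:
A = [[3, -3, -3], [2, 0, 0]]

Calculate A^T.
[[3, 2], [-3, 0], [-3, 0]]

The transpose sends entry (i,j) to (j,i); rows become columns.
Row 0 of A: [3, -3, -3] -> column 0 of A^T.
Row 1 of A: [2, 0, 0] -> column 1 of A^T.
A^T = [[3, 2], [-3, 0], [-3, 0]]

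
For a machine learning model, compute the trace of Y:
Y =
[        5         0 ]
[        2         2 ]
tr(Y) = 5 + 2 = 7

The trace of a square matrix is the sum of its diagonal entries.
Diagonal entries of Y: Y[0][0] = 5, Y[1][1] = 2.
tr(Y) = 5 + 2 = 7.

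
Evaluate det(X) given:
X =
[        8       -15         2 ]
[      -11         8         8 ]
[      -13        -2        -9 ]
det(X) = 2849

Expand along row 0 (cofactor expansion): det(X) = a*(e*i - f*h) - b*(d*i - f*g) + c*(d*h - e*g), where the 3×3 is [[a, b, c], [d, e, f], [g, h, i]].
Minor M_00 = (8)*(-9) - (8)*(-2) = -72 + 16 = -56.
Minor M_01 = (-11)*(-9) - (8)*(-13) = 99 + 104 = 203.
Minor M_02 = (-11)*(-2) - (8)*(-13) = 22 + 104 = 126.
det(X) = (8)*(-56) - (-15)*(203) + (2)*(126) = -448 + 3045 + 252 = 2849.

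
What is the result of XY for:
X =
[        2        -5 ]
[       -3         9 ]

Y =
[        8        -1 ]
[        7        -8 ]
XY =
[      -19        38 ]
[       39       -69 ]

Matrix multiplication: (XY)[i][j] = sum over k of X[i][k] * Y[k][j].
  (XY)[0][0] = (2)*(8) + (-5)*(7) = -19
  (XY)[0][1] = (2)*(-1) + (-5)*(-8) = 38
  (XY)[1][0] = (-3)*(8) + (9)*(7) = 39
  (XY)[1][1] = (-3)*(-1) + (9)*(-8) = -69
XY =
[      -19        38 ]
[       39       -69 ]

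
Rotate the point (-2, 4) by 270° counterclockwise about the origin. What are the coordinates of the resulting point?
(4, 2)

Rotation matrix R(θ) = [[cos θ, -sin θ], [sin θ, cos θ]]; for θ = 270°:
R = [[0, 1], [-1, 0]]
Result: R × [-2, 4]ᵀ = [0·-2 + (1)·4, -1·-2 + (0)·4]ᵀ = (4, 2)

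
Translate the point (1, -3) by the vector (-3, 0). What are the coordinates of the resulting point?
(-2, -3)

Translation by (-3, 0):
x' = 1 + -3 = -2
y' = -3 + 0 = -3
Homogeneous matrix: [[1, 0, -3], [0, 1, 0], [0, 0, 1]]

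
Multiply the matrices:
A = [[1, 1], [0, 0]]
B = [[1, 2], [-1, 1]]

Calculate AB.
[[0, 3], [0, 0]]

Each entry (i,j) of AB = sum over k of A[i][k]*B[k][j].
(AB)[0][0] = (1)*(1) + (1)*(-1) = 0
(AB)[0][1] = (1)*(2) + (1)*(1) = 3
(AB)[1][0] = (0)*(1) + (0)*(-1) = 0
(AB)[1][1] = (0)*(2) + (0)*(1) = 0
AB = [[0, 3], [0, 0]]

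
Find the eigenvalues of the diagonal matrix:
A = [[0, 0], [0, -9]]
λ₁ = 0, λ₂ = -9

The characteristic polynomial of A is det(A - λI) = (0 - λ)(-9 - λ) = 0.
The roots are λ = 0 and λ = -9, so the eigenvalues are the diagonal entries.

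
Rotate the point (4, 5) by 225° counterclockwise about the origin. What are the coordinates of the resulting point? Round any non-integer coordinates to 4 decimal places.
(0.7071, -6.3640)

Rotation matrix R(θ) = [[cos θ, -sin θ], [sin θ, cos θ]]; for θ = 225°:
R = [[-√2/2, √2/2], [-√2/2, -√2/2]]
Result: R × [4, 5]ᵀ = [-√2/2·4 + (√2/2)·5, -√2/2·4 + (-√2/2)·5]ᵀ = (0.7071, -6.3640)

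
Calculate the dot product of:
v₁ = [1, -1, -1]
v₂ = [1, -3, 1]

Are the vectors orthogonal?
3, No

The dot product is the sum of products of corresponding components.
v₁·v₂ = (1)*(1) + (-1)*(-3) + (-1)*(1) = 1 + 3 - 1 = 3.
Two vectors are orthogonal iff their dot product is 0; here the dot product is 3, so the vectors are not orthogonal.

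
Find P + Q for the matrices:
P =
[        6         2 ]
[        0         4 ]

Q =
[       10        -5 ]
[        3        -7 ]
P + Q =
[       16        -3 ]
[        3        -3 ]

Matrix addition is elementwise: (P+Q)[i][j] = P[i][j] + Q[i][j].
  (P+Q)[0][0] = (6) + (10) = 16
  (P+Q)[0][1] = (2) + (-5) = -3
  (P+Q)[1][0] = (0) + (3) = 3
  (P+Q)[1][1] = (4) + (-7) = -3
P + Q =
[       16        -3 ]
[        3        -3 ]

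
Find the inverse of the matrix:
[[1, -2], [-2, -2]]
[[1/3, -1/3], [-1/3, -1/6]]

For [[a,b],[c,d]], inverse = (1/det)·[[d,-b],[-c,a]]
det = 1·-2 - -2·-2 = -6
Inverse = (1/-6)·[[-2, 2], [2, 1]]
        = [[1/3, -1/3], [-1/3, -1/6]]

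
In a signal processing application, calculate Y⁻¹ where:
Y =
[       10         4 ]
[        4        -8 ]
det(Y) = -96
Y⁻¹ =
[     1/12      1/24 ]
[     1/24     -5/48 ]

For a 2×2 matrix Y = [[a, b], [c, d]] with det(Y) ≠ 0, Y⁻¹ = (1/det(Y)) * [[d, -b], [-c, a]].
det(Y) = (10)*(-8) - (4)*(4) = -80 - 16 = -96.
Y⁻¹ = (1/-96) * [[-8, -4], [-4, 10]].
Dividing each entry by -96 and reducing:
Y⁻¹ =
[     1/12      1/24 ]
[     1/24     -5/48 ]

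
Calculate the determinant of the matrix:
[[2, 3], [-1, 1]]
5

For a 2×2 matrix [[a, b], [c, d]], det = ad - bc
det = (2)(1) - (3)(-1) = 2 - -3 = 5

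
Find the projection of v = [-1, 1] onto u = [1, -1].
[-1, 1]

The projection of v onto u is proj_u(v) = ((v·u) / (u·u)) · u.
v·u = (-1)*(1) + (1)*(-1) = -2.
u·u = (1)*(1) + (-1)*(-1) = 2.
coefficient = -2 / 2 = -1.
proj_u(v) = -1 · [1, -1] = [-1, 1].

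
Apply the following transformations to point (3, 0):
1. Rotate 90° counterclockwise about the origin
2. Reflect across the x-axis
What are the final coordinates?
(0, -3)

Step 1: Rotate 90° → (0, 3)
Step 2: Reflect across the x-axis → (0, -3)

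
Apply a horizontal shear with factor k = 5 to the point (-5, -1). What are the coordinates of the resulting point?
(-10, -1)

Shear matrix for horizontal shear with factor k = 5:
[[1, 5], [0, 1]]
Result: (-5, -1) → (-10, -1)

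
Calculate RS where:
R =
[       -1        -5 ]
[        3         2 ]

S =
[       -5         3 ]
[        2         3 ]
RS =
[       -5       -18 ]
[      -11        15 ]

Matrix multiplication: (RS)[i][j] = sum over k of R[i][k] * S[k][j].
  (RS)[0][0] = (-1)*(-5) + (-5)*(2) = -5
  (RS)[0][1] = (-1)*(3) + (-5)*(3) = -18
  (RS)[1][0] = (3)*(-5) + (2)*(2) = -11
  (RS)[1][1] = (3)*(3) + (2)*(3) = 15
RS =
[       -5       -18 ]
[      -11        15 ]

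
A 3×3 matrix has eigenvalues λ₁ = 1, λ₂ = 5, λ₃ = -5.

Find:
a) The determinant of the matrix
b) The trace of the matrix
det = -25, trace = 1

Two standard eigenvalue identities:
- det(A) equals the product of the eigenvalues (counted with multiplicity).
- trace(A) equals the sum of the eigenvalues.
det(A) = (1)*(5)*(-5) = -25.
trace(A) = 1 + 5 - 5 = 1.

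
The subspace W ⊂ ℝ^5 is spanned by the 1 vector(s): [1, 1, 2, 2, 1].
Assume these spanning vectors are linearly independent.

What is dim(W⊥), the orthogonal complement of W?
dim(W⊥) = 4

For any subspace W of ℝ^n, dim(W) + dim(W⊥) = n (the whole-space dimension).
Here the given 1 vectors are linearly independent, so dim(W) = 1.
Thus dim(W⊥) = n - dim(W) = 5 - 1 = 4.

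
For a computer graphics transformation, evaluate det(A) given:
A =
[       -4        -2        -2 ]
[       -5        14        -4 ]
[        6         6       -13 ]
det(A) = 1038

Expand along row 0 (cofactor expansion): det(A) = a*(e*i - f*h) - b*(d*i - f*g) + c*(d*h - e*g), where the 3×3 is [[a, b, c], [d, e, f], [g, h, i]].
Minor M_00 = (14)*(-13) - (-4)*(6) = -182 + 24 = -158.
Minor M_01 = (-5)*(-13) - (-4)*(6) = 65 + 24 = 89.
Minor M_02 = (-5)*(6) - (14)*(6) = -30 - 84 = -114.
det(A) = (-4)*(-158) - (-2)*(89) + (-2)*(-114) = 632 + 178 + 228 = 1038.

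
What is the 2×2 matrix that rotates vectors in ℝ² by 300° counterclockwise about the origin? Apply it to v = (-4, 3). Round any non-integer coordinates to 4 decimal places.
R = [[1/2, √3/2], [-√3/2, 1/2]]; R·v = (0.5981, 4.9641)

A counterclockwise rotation by angle θ in ℝ² has matrix R(θ) = [[cos θ, -sin θ], [sin θ, cos θ]].
For θ = 300°: cos θ = 1/2, sin θ = -√3/2.
R(300°) = [[1/2, √3/2], [-√3/2, 1/2]].
R·v = [1/2·-4 + (√3/2)·3, -√3/2·-4 + 1/2·3] = (0.5981, 4.9641).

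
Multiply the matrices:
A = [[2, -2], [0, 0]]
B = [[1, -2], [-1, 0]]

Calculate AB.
[[4, -4], [0, 0]]

Each entry (i,j) of AB = sum over k of A[i][k]*B[k][j].
(AB)[0][0] = (2)*(1) + (-2)*(-1) = 4
(AB)[0][1] = (2)*(-2) + (-2)*(0) = -4
(AB)[1][0] = (0)*(1) + (0)*(-1) = 0
(AB)[1][1] = (0)*(-2) + (0)*(0) = 0
AB = [[4, -4], [0, 0]]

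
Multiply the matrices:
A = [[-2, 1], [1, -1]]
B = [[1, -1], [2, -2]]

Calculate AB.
[[0, 0], [-1, 1]]

Each entry (i,j) of AB = sum over k of A[i][k]*B[k][j].
(AB)[0][0] = (-2)*(1) + (1)*(2) = 0
(AB)[0][1] = (-2)*(-1) + (1)*(-2) = 0
(AB)[1][0] = (1)*(1) + (-1)*(2) = -1
(AB)[1][1] = (1)*(-1) + (-1)*(-2) = 1
AB = [[0, 0], [-1, 1]]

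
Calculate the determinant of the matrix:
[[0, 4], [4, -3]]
-16

For a 2×2 matrix [[a, b], [c, d]], det = ad - bc
det = (0)(-3) - (4)(4) = 0 - 16 = -16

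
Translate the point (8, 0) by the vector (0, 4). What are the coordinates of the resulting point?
(8, 4)

Translation by (0, 4):
x' = 8 + 0 = 8
y' = 0 + 4 = 4
Homogeneous matrix: [[1, 0, 0], [0, 1, 4], [0, 0, 1]]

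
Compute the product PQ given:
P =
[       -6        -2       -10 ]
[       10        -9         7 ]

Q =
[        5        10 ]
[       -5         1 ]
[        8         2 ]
PQ =
[     -100       -82 ]
[      151       105 ]

Matrix multiplication: (PQ)[i][j] = sum over k of P[i][k] * Q[k][j].
  (PQ)[0][0] = (-6)*(5) + (-2)*(-5) + (-10)*(8) = -100
  (PQ)[0][1] = (-6)*(10) + (-2)*(1) + (-10)*(2) = -82
  (PQ)[1][0] = (10)*(5) + (-9)*(-5) + (7)*(8) = 151
  (PQ)[1][1] = (10)*(10) + (-9)*(1) + (7)*(2) = 105
PQ =
[     -100       -82 ]
[      151       105 ]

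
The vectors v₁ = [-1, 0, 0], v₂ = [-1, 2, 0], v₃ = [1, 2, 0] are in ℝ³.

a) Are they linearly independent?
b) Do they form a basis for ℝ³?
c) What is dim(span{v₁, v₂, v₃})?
Not independent, not a basis, dim(span) = 2

Check whether v₃ can be written as a linear combination of v₁ and v₂.
v₃ = (-2)·v₁ + (1)·v₂ = [1, 2, 0], so the three vectors are linearly dependent.
Thus they do not form a basis for ℝ³, and dim(span{v₁, v₂, v₃}) = 2 (spanned by v₁ and v₂).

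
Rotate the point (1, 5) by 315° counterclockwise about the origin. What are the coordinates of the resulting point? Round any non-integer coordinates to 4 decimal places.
(4.2426, 2.8284)

Rotation matrix R(θ) = [[cos θ, -sin θ], [sin θ, cos θ]]; for θ = 315°:
R = [[√2/2, √2/2], [-√2/2, √2/2]]
Result: R × [1, 5]ᵀ = [√2/2·1 + (√2/2)·5, -√2/2·1 + (√2/2)·5]ᵀ = (4.2426, 2.8284)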